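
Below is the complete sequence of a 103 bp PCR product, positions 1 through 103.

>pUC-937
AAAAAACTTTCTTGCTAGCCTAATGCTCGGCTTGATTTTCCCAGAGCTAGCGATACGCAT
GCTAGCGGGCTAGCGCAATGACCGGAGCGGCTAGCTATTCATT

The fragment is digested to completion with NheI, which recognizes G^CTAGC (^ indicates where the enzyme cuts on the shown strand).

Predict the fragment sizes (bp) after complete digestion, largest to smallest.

NheI sites (GCTAGC) start at positions 14, 46, 61, 69, 90.
NheI cuts after the first base of each site, so after positions 14, 46, 61, 69, 90.
Linear molecule, 5 cuts → 6 fragments:
  1–14 → 14 bp
  15–46 → 32 bp
  47–61 → 15 bp
  62–69 → 8 bp
  70–90 → 21 bp
  91–103 → 13 bp
Sorted largest to smallest: 32, 21, 15, 14, 13, 8 bp.

32, 21, 15, 14, 13, 8 bp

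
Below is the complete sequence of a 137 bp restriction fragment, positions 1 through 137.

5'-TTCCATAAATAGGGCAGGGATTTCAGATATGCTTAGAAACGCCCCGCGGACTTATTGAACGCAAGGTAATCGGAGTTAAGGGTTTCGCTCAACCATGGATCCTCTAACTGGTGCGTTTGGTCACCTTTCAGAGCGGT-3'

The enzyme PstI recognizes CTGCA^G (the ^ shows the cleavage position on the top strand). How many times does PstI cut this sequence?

No occurrence of CTGCAG is present in the sequence.
PstI does not cut: 0 sites.

0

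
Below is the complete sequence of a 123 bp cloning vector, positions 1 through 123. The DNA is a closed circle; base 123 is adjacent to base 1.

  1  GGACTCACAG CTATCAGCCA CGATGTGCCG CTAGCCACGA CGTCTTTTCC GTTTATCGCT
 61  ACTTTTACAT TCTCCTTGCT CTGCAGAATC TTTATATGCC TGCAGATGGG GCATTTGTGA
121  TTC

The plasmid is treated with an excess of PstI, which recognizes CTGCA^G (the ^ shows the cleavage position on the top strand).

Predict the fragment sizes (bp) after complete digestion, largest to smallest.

PstI sites (CTGCAG) start at positions 81, 100.
PstI cuts after base 5 of each site (before the last base), so after positions 85, 104.
Circular molecule, 2 cuts → 2 fragments:
  86–104 → 19 bp
  105–123 then 1–85 → 19 + 85 = 104 bp
Sorted largest to smallest: 104, 19 bp.

104, 19 bp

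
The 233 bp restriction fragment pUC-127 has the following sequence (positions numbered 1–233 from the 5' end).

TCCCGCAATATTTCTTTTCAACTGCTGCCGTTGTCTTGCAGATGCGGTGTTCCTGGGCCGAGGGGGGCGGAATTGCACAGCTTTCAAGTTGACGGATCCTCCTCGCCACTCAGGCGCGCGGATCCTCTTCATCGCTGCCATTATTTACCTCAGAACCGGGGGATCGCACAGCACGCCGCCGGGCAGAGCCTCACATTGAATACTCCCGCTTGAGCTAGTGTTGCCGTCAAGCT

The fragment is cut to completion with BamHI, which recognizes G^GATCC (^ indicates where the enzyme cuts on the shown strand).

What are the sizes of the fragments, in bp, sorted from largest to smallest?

113, 94, 26 bp

BamHI sites (GGATCC) start at positions 94, 120.
BamHI cuts after the first base of each site, so after positions 94, 120.
Linear molecule, 2 cuts → 3 fragments:
  1–94 → 94 bp
  95–120 → 26 bp
  121–233 → 113 bp
Sorted largest to smallest: 113, 94, 26 bp.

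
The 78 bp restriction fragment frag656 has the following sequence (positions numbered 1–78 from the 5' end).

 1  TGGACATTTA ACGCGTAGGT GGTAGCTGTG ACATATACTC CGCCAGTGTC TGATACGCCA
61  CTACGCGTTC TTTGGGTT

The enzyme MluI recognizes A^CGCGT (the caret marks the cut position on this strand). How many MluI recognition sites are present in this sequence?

2

ACGCGT occurs starting at positions 11, 63.
MluI cuts at 2 sites.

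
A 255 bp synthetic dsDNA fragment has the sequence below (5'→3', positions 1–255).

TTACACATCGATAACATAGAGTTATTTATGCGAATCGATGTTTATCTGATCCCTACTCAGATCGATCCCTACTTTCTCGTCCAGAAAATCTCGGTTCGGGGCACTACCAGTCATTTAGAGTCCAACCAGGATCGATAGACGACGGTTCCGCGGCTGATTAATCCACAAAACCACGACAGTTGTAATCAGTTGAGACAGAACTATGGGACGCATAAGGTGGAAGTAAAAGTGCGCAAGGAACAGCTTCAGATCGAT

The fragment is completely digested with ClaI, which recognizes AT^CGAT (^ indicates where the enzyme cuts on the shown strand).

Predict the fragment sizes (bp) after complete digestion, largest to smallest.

119, 70, 27, 27, 8, 4 bp

ClaI sites (ATCGAT) start at positions 7, 34, 61, 131, 250.
ClaI cuts after base 2 of each site, so after positions 8, 35, 62, 132, 251.
Linear molecule, 5 cuts → 6 fragments:
  1–8 → 8 bp
  9–35 → 27 bp
  36–62 → 27 bp
  63–132 → 70 bp
  133–251 → 119 bp
  252–255 → 4 bp
Sorted largest to smallest: 119, 70, 27, 27, 8, 4 bp.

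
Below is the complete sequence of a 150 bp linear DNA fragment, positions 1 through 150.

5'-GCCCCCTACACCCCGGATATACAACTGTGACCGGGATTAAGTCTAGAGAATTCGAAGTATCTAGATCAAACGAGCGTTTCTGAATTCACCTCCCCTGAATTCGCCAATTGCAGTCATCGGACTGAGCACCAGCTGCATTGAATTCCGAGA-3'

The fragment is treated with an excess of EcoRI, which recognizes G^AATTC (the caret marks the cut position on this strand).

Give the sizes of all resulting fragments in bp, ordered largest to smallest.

EcoRI sites (GAATTC) start at positions 48, 82, 97, 140.
EcoRI cuts after the first base of each site, so after positions 48, 82, 97, 140.
Linear molecule, 4 cuts → 5 fragments:
  1–48 → 48 bp
  49–82 → 34 bp
  83–97 → 15 bp
  98–140 → 43 bp
  141–150 → 10 bp
Sorted largest to smallest: 48, 43, 34, 15, 10 bp.

48, 43, 34, 15, 10 bp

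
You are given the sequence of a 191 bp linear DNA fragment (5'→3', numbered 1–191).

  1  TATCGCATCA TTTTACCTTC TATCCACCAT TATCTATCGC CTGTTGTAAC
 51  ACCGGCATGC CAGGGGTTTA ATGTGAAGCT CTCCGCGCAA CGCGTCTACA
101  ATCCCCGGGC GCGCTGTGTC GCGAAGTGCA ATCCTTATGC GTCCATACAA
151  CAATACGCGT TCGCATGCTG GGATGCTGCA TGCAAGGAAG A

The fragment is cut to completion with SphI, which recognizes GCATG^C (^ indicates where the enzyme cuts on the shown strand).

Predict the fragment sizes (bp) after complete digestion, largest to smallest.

108, 59, 15, 9 bp

SphI sites (GCATGC) start at positions 55, 163, 178.
SphI cuts after base 5 of each site (before the last base), so after positions 59, 167, 182.
Linear molecule, 3 cuts → 4 fragments:
  1–59 → 59 bp
  60–167 → 108 bp
  168–182 → 15 bp
  183–191 → 9 bp
Sorted largest to smallest: 108, 59, 15, 9 bp.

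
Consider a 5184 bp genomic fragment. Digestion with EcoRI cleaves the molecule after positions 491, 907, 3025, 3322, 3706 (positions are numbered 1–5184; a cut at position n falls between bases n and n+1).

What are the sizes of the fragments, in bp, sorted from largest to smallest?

2118, 1478, 491, 416, 384, 297 bp

Linear molecule, 5 cuts → 6 fragments:
  491 − 0 = 491 bp
  907 − 491 = 416 bp
  3025 − 907 = 2118 bp
  3322 − 3025 = 297 bp
  3706 − 3322 = 384 bp
  5184 − 3706 = 1478 bp
Sorted largest to smallest: 2118, 1478, 491, 416, 384, 297 bp.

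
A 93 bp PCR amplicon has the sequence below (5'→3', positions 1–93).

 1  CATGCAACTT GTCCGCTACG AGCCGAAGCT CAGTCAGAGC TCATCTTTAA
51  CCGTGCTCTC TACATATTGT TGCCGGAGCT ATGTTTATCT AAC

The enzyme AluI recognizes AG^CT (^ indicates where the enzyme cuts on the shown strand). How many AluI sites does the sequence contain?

3

AGCT occurs starting at positions 27, 38, 77.
AluI cuts at 3 sites.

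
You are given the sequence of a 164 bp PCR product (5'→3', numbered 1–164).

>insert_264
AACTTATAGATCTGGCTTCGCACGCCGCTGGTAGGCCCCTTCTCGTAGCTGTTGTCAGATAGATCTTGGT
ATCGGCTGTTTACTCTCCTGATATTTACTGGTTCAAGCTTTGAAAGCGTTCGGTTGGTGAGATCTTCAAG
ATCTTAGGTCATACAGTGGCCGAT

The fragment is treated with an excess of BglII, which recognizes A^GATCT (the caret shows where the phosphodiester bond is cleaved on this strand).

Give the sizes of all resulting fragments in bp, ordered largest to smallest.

69, 53, 25, 9, 8 bp

BglII sites (AGATCT) start at positions 8, 61, 130, 139.
BglII cuts after the first base of each site, so after positions 8, 61, 130, 139.
Linear molecule, 4 cuts → 5 fragments:
  1–8 → 8 bp
  9–61 → 53 bp
  62–130 → 69 bp
  131–139 → 9 bp
  140–164 → 25 bp
Sorted largest to smallest: 69, 53, 25, 9, 8 bp.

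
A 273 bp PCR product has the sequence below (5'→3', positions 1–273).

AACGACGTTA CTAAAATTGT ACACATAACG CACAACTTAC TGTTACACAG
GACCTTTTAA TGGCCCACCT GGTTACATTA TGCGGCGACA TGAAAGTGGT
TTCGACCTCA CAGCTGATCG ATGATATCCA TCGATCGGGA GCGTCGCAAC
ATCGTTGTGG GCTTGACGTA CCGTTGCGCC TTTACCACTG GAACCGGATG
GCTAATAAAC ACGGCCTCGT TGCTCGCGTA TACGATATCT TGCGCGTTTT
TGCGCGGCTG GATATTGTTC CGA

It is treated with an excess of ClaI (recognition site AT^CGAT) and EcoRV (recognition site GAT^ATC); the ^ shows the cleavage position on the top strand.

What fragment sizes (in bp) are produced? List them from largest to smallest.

118, 105, 37, 7, 6 bp

ClaI sites (ATCGAT) start at positions 117, 130.
ClaI cuts after base 2 of each site, so after positions 118, 131.
EcoRV sites (GATATC) start at positions 123, 234.
EcoRV cuts after base 3 of each site, so after positions 125, 236.
Combined cut positions: 118, 125, 131, 236.
Linear molecule, 4 cuts → 5 fragments:
  1–118 → 118 bp
  119–125 → 7 bp
  126–131 → 6 bp
  132–236 → 105 bp
  237–273 → 37 bp
Sorted largest to smallest: 118, 105, 37, 7, 6 bp.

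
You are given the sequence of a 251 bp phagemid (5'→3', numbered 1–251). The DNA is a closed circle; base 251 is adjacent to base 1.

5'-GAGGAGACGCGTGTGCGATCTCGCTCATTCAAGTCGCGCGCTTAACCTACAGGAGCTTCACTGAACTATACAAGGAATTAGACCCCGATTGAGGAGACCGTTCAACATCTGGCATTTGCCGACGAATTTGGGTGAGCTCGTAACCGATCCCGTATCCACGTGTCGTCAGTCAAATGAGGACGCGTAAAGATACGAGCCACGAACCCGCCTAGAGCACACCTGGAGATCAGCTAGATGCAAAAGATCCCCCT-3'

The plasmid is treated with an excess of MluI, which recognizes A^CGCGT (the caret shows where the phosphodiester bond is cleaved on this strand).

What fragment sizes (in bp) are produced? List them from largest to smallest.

173, 78 bp

MluI sites (ACGCGT) start at positions 7, 180.
MluI cuts after the first base of each site, so after positions 7, 180.
Circular molecule, 2 cuts → 2 fragments:
  8–180 → 173 bp
  181–251 then 1–7 → 71 + 7 = 78 bp
Sorted largest to smallest: 173, 78 bp.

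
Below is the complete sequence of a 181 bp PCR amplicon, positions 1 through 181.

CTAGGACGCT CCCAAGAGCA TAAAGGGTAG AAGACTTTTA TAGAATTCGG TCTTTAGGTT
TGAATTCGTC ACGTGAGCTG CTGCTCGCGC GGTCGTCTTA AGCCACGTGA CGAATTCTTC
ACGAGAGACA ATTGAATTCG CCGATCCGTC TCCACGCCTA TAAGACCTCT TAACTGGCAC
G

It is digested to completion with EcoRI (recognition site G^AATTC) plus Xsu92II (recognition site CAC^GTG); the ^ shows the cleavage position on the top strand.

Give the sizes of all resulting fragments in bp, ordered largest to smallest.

EcoRI sites (GAATTC) start at positions 43, 62, 112, 134.
EcoRI cuts after the first base of each site, so after positions 43, 62, 112, 134.
Xsu92II sites (CACGTG) start at positions 70, 104.
Xsu92II cuts after base 3 of each site, so after positions 72, 106.
Combined cut positions: 43, 62, 72, 106, 112, 134.
Linear molecule, 6 cuts → 7 fragments:
  1–43 → 43 bp
  44–62 → 19 bp
  63–72 → 10 bp
  73–106 → 34 bp
  107–112 → 6 bp
  113–134 → 22 bp
  135–181 → 47 bp
Sorted largest to smallest: 47, 43, 34, 22, 19, 10, 6 bp.

47, 43, 34, 22, 19, 10, 6 bp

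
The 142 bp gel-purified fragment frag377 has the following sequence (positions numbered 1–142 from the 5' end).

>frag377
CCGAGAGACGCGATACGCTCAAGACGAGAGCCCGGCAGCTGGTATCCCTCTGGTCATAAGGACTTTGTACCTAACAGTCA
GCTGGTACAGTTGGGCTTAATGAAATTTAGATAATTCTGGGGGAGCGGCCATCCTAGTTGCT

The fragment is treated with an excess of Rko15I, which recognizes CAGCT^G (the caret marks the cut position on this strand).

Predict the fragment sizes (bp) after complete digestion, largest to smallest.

Rko15I sites (CAGCTG) start at positions 36, 79.
Rko15I cuts after base 5 of each site (before the last base), so after positions 40, 83.
Linear molecule, 2 cuts → 3 fragments:
  1–40 → 40 bp
  41–83 → 43 bp
  84–142 → 59 bp
Sorted largest to smallest: 59, 43, 40 bp.

59, 43, 40 bp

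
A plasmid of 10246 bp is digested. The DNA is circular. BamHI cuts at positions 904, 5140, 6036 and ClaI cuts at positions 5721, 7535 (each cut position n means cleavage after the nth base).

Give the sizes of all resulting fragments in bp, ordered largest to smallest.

Combined cut positions (sorted): 904, 5140, 5721, 6036, 7535.
Circular molecule, 5 cuts → 5 fragments:
  5140 − 904 = 4236 bp
  5721 − 5140 = 581 bp
  6036 − 5721 = 315 bp
  7535 − 6036 = 1499 bp
  wrap: 10246 − 7535 + 904 = 3615 bp
Sorted largest to smallest: 4236, 3615, 1499, 581, 315 bp.

4236, 3615, 1499, 581, 315 bp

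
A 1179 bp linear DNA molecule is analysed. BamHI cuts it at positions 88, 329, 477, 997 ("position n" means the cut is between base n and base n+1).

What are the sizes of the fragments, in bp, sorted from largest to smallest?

Linear molecule, 4 cuts → 5 fragments:
  88 − 0 = 88 bp
  329 − 88 = 241 bp
  477 − 329 = 148 bp
  997 − 477 = 520 bp
  1179 − 997 = 182 bp
Sorted largest to smallest: 520, 241, 182, 148, 88 bp.

520, 241, 182, 148, 88 bp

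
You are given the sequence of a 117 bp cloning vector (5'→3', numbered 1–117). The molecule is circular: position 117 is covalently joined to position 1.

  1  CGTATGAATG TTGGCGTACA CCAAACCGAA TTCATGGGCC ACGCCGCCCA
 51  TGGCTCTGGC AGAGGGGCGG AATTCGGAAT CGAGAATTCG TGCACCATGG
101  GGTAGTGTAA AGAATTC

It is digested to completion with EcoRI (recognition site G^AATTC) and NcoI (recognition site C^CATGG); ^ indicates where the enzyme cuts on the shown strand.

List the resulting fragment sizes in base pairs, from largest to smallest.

EcoRI sites (GAATTC) start at positions 28, 70, 84, 112.
EcoRI cuts after the first base of each site, so after positions 28, 70, 84, 112.
NcoI sites (CCATGG) start at positions 48, 95.
NcoI cuts after the first base of each site, so after positions 48, 95.
Combined cut positions: 28, 48, 70, 84, 95, 112.
Circular molecule, 6 cuts → 6 fragments:
  29–48 → 20 bp
  49–70 → 22 bp
  71–84 → 14 bp
  85–95 → 11 bp
  96–112 → 17 bp
  113–117 then 1–28 → 5 + 28 = 33 bp
Sorted largest to smallest: 33, 22, 20, 17, 14, 11 bp.

33, 22, 20, 17, 14, 11 bp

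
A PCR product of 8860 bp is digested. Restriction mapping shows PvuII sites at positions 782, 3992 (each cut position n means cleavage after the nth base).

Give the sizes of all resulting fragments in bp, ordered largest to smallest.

4868, 3210, 782 bp

Linear molecule, 2 cuts → 3 fragments:
  782 − 0 = 782 bp
  3992 − 782 = 3210 bp
  8860 − 3992 = 4868 bp
Sorted largest to smallest: 4868, 3210, 782 bp.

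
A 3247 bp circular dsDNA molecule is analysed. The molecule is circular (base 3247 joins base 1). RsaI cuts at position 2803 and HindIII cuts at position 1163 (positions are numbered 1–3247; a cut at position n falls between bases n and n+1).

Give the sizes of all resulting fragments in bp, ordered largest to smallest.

Combined cut positions (sorted): 1163, 2803.
Circular molecule, 2 cuts → 2 fragments:
  2803 − 1163 = 1640 bp
  wrap: 3247 − 2803 + 1163 = 1607 bp
Sorted largest to smallest: 1640, 1607 bp.

1640, 1607 bp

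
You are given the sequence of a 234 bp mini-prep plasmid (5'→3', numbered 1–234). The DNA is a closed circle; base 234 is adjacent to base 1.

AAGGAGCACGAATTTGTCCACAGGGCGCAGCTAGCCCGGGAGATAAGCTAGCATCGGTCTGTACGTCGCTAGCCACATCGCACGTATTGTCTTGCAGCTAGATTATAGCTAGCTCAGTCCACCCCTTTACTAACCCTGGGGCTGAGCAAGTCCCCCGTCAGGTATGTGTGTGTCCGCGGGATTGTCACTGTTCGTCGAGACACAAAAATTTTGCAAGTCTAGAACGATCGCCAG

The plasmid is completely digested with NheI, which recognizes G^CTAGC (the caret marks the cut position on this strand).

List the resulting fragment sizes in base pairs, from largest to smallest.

NheI sites (GCTAGC) start at positions 30, 47, 68, 108.
NheI cuts after the first base of each site, so after positions 30, 47, 68, 108.
Circular molecule, 4 cuts → 4 fragments:
  31–47 → 17 bp
  48–68 → 21 bp
  69–108 → 40 bp
  109–234 then 1–30 → 126 + 30 = 156 bp
Sorted largest to smallest: 156, 40, 21, 17 bp.

156, 40, 21, 17 bp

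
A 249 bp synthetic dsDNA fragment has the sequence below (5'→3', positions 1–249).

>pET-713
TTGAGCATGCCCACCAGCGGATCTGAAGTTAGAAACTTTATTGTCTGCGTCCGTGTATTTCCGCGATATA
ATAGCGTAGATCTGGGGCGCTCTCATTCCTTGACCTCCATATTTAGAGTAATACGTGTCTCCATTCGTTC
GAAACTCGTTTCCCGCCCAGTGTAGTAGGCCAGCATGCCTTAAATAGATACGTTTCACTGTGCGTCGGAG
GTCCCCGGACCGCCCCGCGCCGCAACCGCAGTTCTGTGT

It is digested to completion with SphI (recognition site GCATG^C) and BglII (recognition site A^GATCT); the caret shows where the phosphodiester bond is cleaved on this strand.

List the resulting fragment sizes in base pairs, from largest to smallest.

99, 72, 69, 9 bp

SphI sites (GCATGC) start at positions 5, 173.
SphI cuts after base 5 of each site (before the last base), so after positions 9, 177.
The BglII site (AGATCT) starts at position 78.
BglII cuts after the first base of each site, so after position 78.
Combined cut positions: 9, 78, 177.
Linear molecule, 3 cuts → 4 fragments:
  1–9 → 9 bp
  10–78 → 69 bp
  79–177 → 99 bp
  178–249 → 72 bp
Sorted largest to smallest: 99, 72, 69, 9 bp.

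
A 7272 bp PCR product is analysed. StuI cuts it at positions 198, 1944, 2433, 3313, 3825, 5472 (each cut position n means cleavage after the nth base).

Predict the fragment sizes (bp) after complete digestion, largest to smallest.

Linear molecule, 6 cuts → 7 fragments:
  198 − 0 = 198 bp
  1944 − 198 = 1746 bp
  2433 − 1944 = 489 bp
  3313 − 2433 = 880 bp
  3825 − 3313 = 512 bp
  5472 − 3825 = 1647 bp
  7272 − 5472 = 1800 bp
Sorted largest to smallest: 1800, 1746, 1647, 880, 512, 489, 198 bp.

1800, 1746, 1647, 880, 512, 489, 198 bp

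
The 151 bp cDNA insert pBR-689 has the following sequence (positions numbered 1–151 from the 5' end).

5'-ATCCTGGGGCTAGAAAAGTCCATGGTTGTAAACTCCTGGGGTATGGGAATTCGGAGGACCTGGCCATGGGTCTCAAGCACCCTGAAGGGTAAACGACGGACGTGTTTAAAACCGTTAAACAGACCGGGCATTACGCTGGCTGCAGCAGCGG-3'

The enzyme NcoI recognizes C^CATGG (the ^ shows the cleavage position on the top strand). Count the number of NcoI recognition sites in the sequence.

2

CCATGG occurs starting at positions 20, 64.
NcoI cuts at 2 sites.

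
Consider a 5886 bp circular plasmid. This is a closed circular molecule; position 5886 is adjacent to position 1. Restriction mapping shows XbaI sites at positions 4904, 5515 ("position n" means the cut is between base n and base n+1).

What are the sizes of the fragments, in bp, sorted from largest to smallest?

5275, 611 bp

Circular molecule, 2 cuts → 2 fragments:
  5515 − 4904 = 611 bp
  wrap: 5886 − 5515 + 4904 = 5275 bp
Sorted largest to smallest: 5275, 611 bp.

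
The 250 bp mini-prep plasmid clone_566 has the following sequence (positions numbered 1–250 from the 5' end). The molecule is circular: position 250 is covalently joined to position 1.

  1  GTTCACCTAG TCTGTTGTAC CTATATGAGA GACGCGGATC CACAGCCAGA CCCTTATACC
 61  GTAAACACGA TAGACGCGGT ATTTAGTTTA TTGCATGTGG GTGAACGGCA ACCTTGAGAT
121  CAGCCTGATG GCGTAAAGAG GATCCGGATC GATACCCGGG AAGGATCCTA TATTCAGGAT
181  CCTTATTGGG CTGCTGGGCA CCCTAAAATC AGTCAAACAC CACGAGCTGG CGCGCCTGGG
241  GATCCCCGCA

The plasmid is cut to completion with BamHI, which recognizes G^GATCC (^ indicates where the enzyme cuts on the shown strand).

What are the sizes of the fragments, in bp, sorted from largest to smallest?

104, 63, 46, 23, 14 bp

BamHI sites (GGATCC) start at positions 36, 140, 163, 177, 240.
BamHI cuts after the first base of each site, so after positions 36, 140, 163, 177, 240.
Circular molecule, 5 cuts → 5 fragments:
  37–140 → 104 bp
  141–163 → 23 bp
  164–177 → 14 bp
  178–240 → 63 bp
  241–250 then 1–36 → 10 + 36 = 46 bp
Sorted largest to smallest: 104, 63, 46, 23, 14 bp.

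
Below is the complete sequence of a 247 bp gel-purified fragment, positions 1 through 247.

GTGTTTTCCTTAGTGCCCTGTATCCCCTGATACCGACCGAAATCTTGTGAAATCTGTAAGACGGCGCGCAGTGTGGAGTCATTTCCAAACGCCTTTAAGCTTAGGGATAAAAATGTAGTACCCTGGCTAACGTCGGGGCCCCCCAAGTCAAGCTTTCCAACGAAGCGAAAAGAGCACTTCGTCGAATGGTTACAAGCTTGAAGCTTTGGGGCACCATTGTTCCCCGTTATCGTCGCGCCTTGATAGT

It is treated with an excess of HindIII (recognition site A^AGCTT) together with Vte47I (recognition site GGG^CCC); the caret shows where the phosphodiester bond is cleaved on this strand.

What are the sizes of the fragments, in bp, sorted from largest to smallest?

97, 46, 44, 41, 12, 7 bp

HindIII sites (AAGCTT) start at positions 97, 150, 194, 201.
HindIII cuts after the first base of each site, so after positions 97, 150, 194, 201.
The Vte47I site (GGGCCC) starts at position 136.
Vte47I cuts after base 3 of each site, so after position 138.
Combined cut positions: 97, 138, 150, 194, 201.
Linear molecule, 5 cuts → 6 fragments:
  1–97 → 97 bp
  98–138 → 41 bp
  139–150 → 12 bp
  151–194 → 44 bp
  195–201 → 7 bp
  202–247 → 46 bp
Sorted largest to smallest: 97, 46, 44, 41, 12, 7 bp.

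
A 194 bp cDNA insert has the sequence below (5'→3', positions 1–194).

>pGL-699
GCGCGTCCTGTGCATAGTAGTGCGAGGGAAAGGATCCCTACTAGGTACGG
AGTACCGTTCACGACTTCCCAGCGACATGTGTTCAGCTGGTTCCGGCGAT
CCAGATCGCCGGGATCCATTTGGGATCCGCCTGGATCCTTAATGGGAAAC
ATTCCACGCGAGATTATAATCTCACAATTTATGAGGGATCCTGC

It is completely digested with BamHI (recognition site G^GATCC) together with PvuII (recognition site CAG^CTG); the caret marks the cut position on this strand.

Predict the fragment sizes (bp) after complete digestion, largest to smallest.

54, 53, 32, 26, 11, 10, 8 bp

BamHI sites (GGATCC) start at positions 32, 112, 123, 133, 186.
BamHI cuts after the first base of each site, so after positions 32, 112, 123, 133, 186.
The PvuII site (CAGCTG) starts at position 84.
PvuII cuts after base 3 of each site, so after position 86.
Combined cut positions: 32, 86, 112, 123, 133, 186.
Linear molecule, 6 cuts → 7 fragments:
  1–32 → 32 bp
  33–86 → 54 bp
  87–112 → 26 bp
  113–123 → 11 bp
  124–133 → 10 bp
  134–186 → 53 bp
  187–194 → 8 bp
Sorted largest to smallest: 54, 53, 32, 26, 11, 10, 8 bp.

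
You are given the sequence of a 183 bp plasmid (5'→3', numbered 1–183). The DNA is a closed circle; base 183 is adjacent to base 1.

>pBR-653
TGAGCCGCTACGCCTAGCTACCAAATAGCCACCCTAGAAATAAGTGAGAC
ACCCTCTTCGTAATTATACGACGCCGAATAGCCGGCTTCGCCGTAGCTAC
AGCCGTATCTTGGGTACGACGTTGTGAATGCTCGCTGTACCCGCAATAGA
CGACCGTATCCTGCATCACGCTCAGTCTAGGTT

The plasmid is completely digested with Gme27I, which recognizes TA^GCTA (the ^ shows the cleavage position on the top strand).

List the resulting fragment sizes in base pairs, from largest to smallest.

104, 79 bp

Gme27I sites (TAGCTA) start at positions 15, 94.
Gme27I cuts after base 2 of each site, so after positions 16, 95.
Circular molecule, 2 cuts → 2 fragments:
  17–95 → 79 bp
  96–183 then 1–16 → 88 + 16 = 104 bp
Sorted largest to smallest: 104, 79 bp.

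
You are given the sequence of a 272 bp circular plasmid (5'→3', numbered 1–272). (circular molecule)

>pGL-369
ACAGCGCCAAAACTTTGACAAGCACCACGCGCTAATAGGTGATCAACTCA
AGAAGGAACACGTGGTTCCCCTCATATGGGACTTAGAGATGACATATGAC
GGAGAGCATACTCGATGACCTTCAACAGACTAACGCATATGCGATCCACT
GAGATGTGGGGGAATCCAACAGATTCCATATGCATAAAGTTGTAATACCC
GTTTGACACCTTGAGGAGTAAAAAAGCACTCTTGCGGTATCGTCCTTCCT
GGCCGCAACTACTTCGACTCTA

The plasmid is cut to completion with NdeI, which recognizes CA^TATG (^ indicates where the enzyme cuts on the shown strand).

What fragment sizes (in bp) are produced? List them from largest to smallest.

168, 43, 41, 20 bp

NdeI sites (CATATG) start at positions 73, 93, 136, 177.
NdeI cuts after base 2 of each site, so after positions 74, 94, 137, 178.
Circular molecule, 4 cuts → 4 fragments:
  75–94 → 20 bp
  95–137 → 43 bp
  138–178 → 41 bp
  179–272 then 1–74 → 94 + 74 = 168 bp
Sorted largest to smallest: 168, 43, 41, 20 bp.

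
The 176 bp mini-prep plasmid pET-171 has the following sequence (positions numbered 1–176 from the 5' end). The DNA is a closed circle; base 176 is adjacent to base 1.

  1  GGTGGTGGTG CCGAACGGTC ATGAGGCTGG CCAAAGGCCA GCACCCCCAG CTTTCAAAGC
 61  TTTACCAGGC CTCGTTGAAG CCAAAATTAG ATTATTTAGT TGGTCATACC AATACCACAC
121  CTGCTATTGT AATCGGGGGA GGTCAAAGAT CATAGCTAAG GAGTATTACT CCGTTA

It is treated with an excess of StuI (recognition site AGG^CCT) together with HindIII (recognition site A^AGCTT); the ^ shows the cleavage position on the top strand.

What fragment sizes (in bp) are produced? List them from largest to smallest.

The StuI site (AGGCCT) starts at position 67.
StuI cuts after base 3 of each site, so after position 69.
The HindIII site (AAGCTT) starts at position 57.
HindIII cuts after the first base of each site, so after position 57.
Combined cut positions: 57, 69.
Circular molecule, 2 cuts → 2 fragments:
  58–69 → 12 bp
  70–176 then 1–57 → 107 + 57 = 164 bp
Sorted largest to smallest: 164, 12 bp.

164, 12 bp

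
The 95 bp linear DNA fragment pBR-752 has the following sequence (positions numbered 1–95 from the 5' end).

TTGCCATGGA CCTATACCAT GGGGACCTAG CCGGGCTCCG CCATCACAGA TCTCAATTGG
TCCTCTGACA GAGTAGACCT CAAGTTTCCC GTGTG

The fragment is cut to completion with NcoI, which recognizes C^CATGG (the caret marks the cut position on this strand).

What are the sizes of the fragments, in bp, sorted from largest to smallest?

78, 13, 4 bp

NcoI sites (CCATGG) start at positions 4, 17.
NcoI cuts after the first base of each site, so after positions 4, 17.
Linear molecule, 2 cuts → 3 fragments:
  1–4 → 4 bp
  5–17 → 13 bp
  18–95 → 78 bp
Sorted largest to smallest: 78, 13, 4 bp.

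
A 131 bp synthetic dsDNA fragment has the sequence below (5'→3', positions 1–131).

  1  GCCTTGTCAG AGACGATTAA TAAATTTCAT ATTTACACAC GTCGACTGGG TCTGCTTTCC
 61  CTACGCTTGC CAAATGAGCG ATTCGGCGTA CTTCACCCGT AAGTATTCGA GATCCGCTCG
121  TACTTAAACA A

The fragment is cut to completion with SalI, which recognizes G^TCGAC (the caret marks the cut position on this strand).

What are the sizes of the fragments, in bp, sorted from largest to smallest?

90, 41 bp

The SalI site (GTCGAC) starts at position 41.
SalI cuts after the first base of each site, so after position 41.
Linear molecule, 1 cut → 2 fragments:
  1–41 → 41 bp
  42–131 → 90 bp
Sorted largest to smallest: 90, 41 bp.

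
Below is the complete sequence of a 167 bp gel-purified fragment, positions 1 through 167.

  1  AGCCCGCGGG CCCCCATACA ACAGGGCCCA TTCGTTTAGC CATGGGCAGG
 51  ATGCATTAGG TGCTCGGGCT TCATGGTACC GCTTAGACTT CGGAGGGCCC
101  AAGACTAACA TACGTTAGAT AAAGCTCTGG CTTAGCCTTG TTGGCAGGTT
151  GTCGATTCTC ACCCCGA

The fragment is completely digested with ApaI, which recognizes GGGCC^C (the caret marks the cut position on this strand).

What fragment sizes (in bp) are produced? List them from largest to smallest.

ApaI sites (GGGCCC) start at positions 8, 24, 95.
ApaI cuts after base 5 of each site (before the last base), so after positions 12, 28, 99.
Linear molecule, 3 cuts → 4 fragments:
  1–12 → 12 bp
  13–28 → 16 bp
  29–99 → 71 bp
  100–167 → 68 bp
Sorted largest to smallest: 71, 68, 16, 12 bp.

71, 68, 16, 12 bp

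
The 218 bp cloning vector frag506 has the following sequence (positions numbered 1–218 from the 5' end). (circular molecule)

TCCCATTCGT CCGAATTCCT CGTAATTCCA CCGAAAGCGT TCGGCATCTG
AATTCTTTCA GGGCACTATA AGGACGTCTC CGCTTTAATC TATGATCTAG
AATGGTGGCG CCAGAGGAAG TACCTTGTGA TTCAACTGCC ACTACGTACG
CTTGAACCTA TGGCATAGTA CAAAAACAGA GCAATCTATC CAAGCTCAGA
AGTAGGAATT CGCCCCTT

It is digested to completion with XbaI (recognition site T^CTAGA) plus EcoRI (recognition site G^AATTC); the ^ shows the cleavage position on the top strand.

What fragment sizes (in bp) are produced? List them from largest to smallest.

110, 46, 37, 25 bp

The XbaI site (TCTAGA) starts at position 96.
XbaI cuts after the first base of each site, so after position 96.
EcoRI sites (GAATTC) start at positions 13, 50, 206.
EcoRI cuts after the first base of each site, so after positions 13, 50, 206.
Combined cut positions: 13, 50, 96, 206.
Circular molecule, 4 cuts → 4 fragments:
  14–50 → 37 bp
  51–96 → 46 bp
  97–206 → 110 bp
  207–218 then 1–13 → 12 + 13 = 25 bp
Sorted largest to smallest: 110, 46, 37, 25 bp.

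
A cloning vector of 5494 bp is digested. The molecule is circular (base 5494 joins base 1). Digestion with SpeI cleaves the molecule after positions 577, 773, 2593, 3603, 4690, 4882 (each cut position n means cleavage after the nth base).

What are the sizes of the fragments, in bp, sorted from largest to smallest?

1820, 1189, 1087, 1010, 196, 192 bp

Circular molecule, 6 cuts → 6 fragments:
  773 − 577 = 196 bp
  2593 − 773 = 1820 bp
  3603 − 2593 = 1010 bp
  4690 − 3603 = 1087 bp
  4882 − 4690 = 192 bp
  wrap: 5494 − 4882 + 577 = 1189 bp
Sorted largest to smallest: 1820, 1189, 1087, 1010, 196, 192 bp.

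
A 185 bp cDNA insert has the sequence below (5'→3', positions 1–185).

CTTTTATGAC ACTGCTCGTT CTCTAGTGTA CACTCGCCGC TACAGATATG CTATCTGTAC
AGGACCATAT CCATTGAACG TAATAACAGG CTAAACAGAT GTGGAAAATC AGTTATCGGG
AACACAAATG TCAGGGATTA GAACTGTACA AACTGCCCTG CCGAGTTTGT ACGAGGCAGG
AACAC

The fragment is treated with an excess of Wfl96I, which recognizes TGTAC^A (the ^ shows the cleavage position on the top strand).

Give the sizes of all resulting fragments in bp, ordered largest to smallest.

Wfl96I sites (TGTACA) start at positions 27, 56, 145.
Wfl96I cuts after base 5 of each site (before the last base), so after positions 31, 60, 149.
Linear molecule, 3 cuts → 4 fragments:
  1–31 → 31 bp
  32–60 → 29 bp
  61–149 → 89 bp
  150–185 → 36 bp
Sorted largest to smallest: 89, 36, 31, 29 bp.

89, 36, 31, 29 bp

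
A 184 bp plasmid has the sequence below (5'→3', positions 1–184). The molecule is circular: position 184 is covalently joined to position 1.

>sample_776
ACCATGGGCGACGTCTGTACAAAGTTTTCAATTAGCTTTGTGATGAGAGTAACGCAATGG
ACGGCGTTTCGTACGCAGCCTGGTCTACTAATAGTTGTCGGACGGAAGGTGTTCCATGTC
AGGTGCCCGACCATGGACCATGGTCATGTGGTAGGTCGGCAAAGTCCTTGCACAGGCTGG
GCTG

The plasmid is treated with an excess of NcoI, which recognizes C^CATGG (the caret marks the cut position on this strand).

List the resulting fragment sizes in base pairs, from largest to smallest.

NcoI sites (CCATGG) start at positions 2, 131, 138.
NcoI cuts after the first base of each site, so after positions 2, 131, 138.
Circular molecule, 3 cuts → 3 fragments:
  3–131 → 129 bp
  132–138 → 7 bp
  139–184 then 1–2 → 46 + 2 = 48 bp
Sorted largest to smallest: 129, 48, 7 bp.

129, 48, 7 bp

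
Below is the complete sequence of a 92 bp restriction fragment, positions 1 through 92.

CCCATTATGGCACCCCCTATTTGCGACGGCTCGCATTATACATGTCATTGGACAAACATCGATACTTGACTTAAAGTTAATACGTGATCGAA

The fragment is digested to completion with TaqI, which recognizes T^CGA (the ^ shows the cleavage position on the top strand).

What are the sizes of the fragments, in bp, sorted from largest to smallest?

59, 29, 4 bp

TaqI sites (TCGA) start at positions 59, 88.
TaqI cuts after the first base of each site, so after positions 59, 88.
Linear molecule, 2 cuts → 3 fragments:
  1–59 → 59 bp
  60–88 → 29 bp
  89–92 → 4 bp
Sorted largest to smallest: 59, 29, 4 bp.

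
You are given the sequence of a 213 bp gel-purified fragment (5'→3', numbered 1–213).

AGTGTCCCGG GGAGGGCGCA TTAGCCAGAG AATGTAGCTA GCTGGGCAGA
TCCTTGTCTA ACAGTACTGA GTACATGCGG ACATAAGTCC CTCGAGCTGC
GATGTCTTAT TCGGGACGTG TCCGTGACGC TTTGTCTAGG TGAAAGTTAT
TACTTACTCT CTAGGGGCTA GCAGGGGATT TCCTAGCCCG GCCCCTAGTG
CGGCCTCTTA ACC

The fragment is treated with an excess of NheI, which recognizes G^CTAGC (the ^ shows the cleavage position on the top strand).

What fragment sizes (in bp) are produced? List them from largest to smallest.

130, 46, 37 bp

NheI sites (GCTAGC) start at positions 37, 167.
NheI cuts after the first base of each site, so after positions 37, 167.
Linear molecule, 2 cuts → 3 fragments:
  1–37 → 37 bp
  38–167 → 130 bp
  168–213 → 46 bp
Sorted largest to smallest: 130, 46, 37 bp.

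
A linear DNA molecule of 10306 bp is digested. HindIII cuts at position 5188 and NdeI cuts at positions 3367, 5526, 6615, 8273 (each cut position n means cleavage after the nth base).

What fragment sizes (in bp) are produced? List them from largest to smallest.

Combined cut positions (sorted): 3367, 5188, 5526, 6615, 8273.
Linear molecule, 5 cuts → 6 fragments:
  3367 − 0 = 3367 bp
  5188 − 3367 = 1821 bp
  5526 − 5188 = 338 bp
  6615 − 5526 = 1089 bp
  8273 − 6615 = 1658 bp
  10306 − 8273 = 2033 bp
Sorted largest to smallest: 3367, 2033, 1821, 1658, 1089, 338 bp.

3367, 2033, 1821, 1658, 1089, 338 bp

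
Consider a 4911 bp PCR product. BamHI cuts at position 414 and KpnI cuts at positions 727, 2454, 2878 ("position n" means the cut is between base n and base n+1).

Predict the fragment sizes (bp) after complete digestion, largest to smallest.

Combined cut positions (sorted): 414, 727, 2454, 2878.
Linear molecule, 4 cuts → 5 fragments:
  414 − 0 = 414 bp
  727 − 414 = 313 bp
  2454 − 727 = 1727 bp
  2878 − 2454 = 424 bp
  4911 − 2878 = 2033 bp
Sorted largest to smallest: 2033, 1727, 424, 414, 313 bp.

2033, 1727, 424, 414, 313 bp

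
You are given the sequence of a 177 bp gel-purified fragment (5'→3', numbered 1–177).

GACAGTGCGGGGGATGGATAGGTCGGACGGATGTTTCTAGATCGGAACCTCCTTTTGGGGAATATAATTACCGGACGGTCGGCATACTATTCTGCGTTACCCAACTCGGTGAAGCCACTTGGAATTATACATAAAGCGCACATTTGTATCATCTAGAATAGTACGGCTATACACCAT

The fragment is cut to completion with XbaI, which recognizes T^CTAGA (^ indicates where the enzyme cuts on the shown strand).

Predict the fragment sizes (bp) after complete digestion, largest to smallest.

116, 36, 25 bp

XbaI sites (TCTAGA) start at positions 36, 152.
XbaI cuts after the first base of each site, so after positions 36, 152.
Linear molecule, 2 cuts → 3 fragments:
  1–36 → 36 bp
  37–152 → 116 bp
  153–177 → 25 bp
Sorted largest to smallest: 116, 36, 25 bp.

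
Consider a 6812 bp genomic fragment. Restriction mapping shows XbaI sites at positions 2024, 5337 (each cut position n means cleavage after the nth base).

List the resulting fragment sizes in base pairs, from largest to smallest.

3313, 2024, 1475 bp

Linear molecule, 2 cuts → 3 fragments:
  2024 − 0 = 2024 bp
  5337 − 2024 = 3313 bp
  6812 − 5337 = 1475 bp
Sorted largest to smallest: 3313, 2024, 1475 bp.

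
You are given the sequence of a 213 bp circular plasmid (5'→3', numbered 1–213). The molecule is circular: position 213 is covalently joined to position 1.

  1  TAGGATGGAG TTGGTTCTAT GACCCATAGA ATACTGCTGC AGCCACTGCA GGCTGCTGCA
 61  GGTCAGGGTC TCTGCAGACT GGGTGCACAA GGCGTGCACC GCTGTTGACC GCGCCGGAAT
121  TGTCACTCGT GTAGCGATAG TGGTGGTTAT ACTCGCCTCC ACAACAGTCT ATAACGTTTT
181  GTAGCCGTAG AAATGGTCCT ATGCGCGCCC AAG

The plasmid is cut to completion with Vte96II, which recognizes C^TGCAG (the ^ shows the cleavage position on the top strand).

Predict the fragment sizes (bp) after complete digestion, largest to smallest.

178, 16, 10, 9 bp

Vte96II sites (CTGCAG) start at positions 37, 46, 56, 72.
Vte96II cuts after the first base of each site, so after positions 37, 46, 56, 72.
Circular molecule, 4 cuts → 4 fragments:
  38–46 → 9 bp
  47–56 → 10 bp
  57–72 → 16 bp
  73–213 then 1–37 → 141 + 37 = 178 bp
Sorted largest to smallest: 178, 16, 10, 9 bp.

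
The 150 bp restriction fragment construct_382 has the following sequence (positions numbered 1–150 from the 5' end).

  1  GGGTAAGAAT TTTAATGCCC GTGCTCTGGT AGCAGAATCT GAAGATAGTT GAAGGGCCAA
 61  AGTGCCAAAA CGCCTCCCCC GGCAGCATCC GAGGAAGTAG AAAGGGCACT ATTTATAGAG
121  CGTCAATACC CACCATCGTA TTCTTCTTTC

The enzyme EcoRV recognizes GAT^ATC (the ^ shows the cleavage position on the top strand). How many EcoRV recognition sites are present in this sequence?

No occurrence of GATATC is present in the sequence.
EcoRV does not cut: 0 sites.

0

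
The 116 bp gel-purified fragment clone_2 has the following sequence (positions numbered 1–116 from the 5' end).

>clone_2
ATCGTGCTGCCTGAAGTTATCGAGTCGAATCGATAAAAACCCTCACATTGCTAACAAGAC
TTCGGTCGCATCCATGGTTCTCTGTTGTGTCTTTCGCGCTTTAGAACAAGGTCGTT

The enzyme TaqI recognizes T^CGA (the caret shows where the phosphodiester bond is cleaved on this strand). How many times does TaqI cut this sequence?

3

TCGA occurs starting at positions 20, 25, 30.
TaqI cuts at 3 sites.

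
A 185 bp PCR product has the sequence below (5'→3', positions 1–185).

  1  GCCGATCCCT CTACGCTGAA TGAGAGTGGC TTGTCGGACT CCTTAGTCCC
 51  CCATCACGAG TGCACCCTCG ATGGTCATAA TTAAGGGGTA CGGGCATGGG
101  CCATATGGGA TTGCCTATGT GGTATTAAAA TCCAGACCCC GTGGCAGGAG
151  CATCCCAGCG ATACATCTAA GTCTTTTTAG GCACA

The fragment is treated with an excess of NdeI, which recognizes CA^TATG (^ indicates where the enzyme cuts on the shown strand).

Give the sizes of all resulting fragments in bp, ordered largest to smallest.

The NdeI site (CATATG) starts at position 102.
NdeI cuts after base 2 of each site, so after position 103.
Linear molecule, 1 cut → 2 fragments:
  1–103 → 103 bp
  104–185 → 82 bp
Sorted largest to smallest: 103, 82 bp.

103, 82 bp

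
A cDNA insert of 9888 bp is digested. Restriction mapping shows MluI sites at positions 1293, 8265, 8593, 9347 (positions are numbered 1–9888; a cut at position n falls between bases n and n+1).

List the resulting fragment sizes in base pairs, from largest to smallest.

6972, 1293, 754, 541, 328 bp

Linear molecule, 4 cuts → 5 fragments:
  1293 − 0 = 1293 bp
  8265 − 1293 = 6972 bp
  8593 − 8265 = 328 bp
  9347 − 8593 = 754 bp
  9888 − 9347 = 541 bp
Sorted largest to smallest: 6972, 1293, 754, 541, 328 bp.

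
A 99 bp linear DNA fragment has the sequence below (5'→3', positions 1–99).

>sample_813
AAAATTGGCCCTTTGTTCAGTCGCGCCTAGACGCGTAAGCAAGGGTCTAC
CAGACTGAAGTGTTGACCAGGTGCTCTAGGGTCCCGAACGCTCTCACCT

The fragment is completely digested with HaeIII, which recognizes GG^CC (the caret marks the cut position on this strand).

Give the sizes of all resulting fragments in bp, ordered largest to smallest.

The HaeIII site (GGCC) starts at position 7.
HaeIII cuts after base 2 of each site, so after position 8.
Linear molecule, 1 cut → 2 fragments:
  1–8 → 8 bp
  9–99 → 91 bp
Sorted largest to smallest: 91, 8 bp.

91, 8 bp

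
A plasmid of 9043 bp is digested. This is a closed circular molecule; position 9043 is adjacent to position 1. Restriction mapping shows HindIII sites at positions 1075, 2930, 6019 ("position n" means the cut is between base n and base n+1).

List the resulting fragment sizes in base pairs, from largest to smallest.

Circular molecule, 3 cuts → 3 fragments:
  2930 − 1075 = 1855 bp
  6019 − 2930 = 3089 bp
  wrap: 9043 − 6019 + 1075 = 4099 bp
Sorted largest to smallest: 4099, 3089, 1855 bp.

4099, 3089, 1855 bp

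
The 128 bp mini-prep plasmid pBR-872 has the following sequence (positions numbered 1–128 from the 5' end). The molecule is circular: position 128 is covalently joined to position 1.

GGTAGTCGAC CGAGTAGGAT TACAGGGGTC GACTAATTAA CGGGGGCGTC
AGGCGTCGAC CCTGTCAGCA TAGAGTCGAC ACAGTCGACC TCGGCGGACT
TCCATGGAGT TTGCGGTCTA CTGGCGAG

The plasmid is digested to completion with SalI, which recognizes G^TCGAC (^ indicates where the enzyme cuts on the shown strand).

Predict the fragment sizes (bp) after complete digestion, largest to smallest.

49, 27, 23, 20, 9 bp

SalI sites (GTCGAC) start at positions 5, 28, 55, 75, 84.
SalI cuts after the first base of each site, so after positions 5, 28, 55, 75, 84.
Circular molecule, 5 cuts → 5 fragments:
  6–28 → 23 bp
  29–55 → 27 bp
  56–75 → 20 bp
  76–84 → 9 bp
  85–128 then 1–5 → 44 + 5 = 49 bp
Sorted largest to smallest: 49, 27, 23, 20, 9 bp.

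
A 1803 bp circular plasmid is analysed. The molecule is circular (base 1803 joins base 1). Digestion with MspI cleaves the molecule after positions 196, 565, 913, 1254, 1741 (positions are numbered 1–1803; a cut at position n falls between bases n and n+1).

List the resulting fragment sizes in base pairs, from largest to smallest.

Circular molecule, 5 cuts → 5 fragments:
  565 − 196 = 369 bp
  913 − 565 = 348 bp
  1254 − 913 = 341 bp
  1741 − 1254 = 487 bp
  wrap: 1803 − 1741 + 196 = 258 bp
Sorted largest to smallest: 487, 369, 348, 341, 258 bp.

487, 369, 348, 341, 258 bp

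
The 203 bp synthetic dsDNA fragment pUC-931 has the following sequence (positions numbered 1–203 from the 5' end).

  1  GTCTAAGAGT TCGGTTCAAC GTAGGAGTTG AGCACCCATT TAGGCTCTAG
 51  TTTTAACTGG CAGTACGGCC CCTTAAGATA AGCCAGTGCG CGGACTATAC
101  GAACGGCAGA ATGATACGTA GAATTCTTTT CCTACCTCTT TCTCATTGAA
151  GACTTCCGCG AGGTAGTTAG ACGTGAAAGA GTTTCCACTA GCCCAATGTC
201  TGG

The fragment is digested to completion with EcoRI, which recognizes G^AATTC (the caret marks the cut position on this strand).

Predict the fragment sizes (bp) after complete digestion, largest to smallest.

121, 82 bp

The EcoRI site (GAATTC) starts at position 121.
EcoRI cuts after the first base of each site, so after position 121.
Linear molecule, 1 cut → 2 fragments:
  1–121 → 121 bp
  122–203 → 82 bp
Sorted largest to smallest: 121, 82 bp.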